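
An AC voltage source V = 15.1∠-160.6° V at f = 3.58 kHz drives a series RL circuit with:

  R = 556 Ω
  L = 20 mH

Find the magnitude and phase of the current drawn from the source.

Step 1 — Angular frequency: ω = 2π·f = 2π·3580 = 2.249e+04 rad/s.
Step 2 — Component impedances:
  R: Z = R = 556 Ω
  L: Z = jωL = j·2.249e+04·0.02 = 0 + j449.9 Ω
Step 3 — Series combination: Z_total = R + L = 556 + j449.9 Ω = 715.2∠39.0° Ω.
Step 4 — Source phasor: V = 15.1∠-160.6° V = -14.24 - j5.016 V.
Step 5 — Ohm's law: I = V / Z_total = (-14.24 - j5.016) / (556 + j449.9) = -0.01989 + j0.007074 A.
Step 6 — Convert to polar: |I| = 0.02111 A, ∠I = 160.4°.

I = 0.02111∠160.4° A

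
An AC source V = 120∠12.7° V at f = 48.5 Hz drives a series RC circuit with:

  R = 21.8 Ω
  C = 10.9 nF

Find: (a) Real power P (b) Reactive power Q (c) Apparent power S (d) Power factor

Step 1 — Angular frequency: ω = 2π·f = 2π·48.5 = 304.7 rad/s.
Step 2 — Component impedances:
  R: Z = R = 21.8 Ω
  C: Z = 1/(jωC) = -j/(ω·C) = 0 - j3.011e+05 Ω
Step 3 — Series combination: Z_total = R + C = 21.8 - j3.011e+05 Ω = 3.011e+05∠-90.0° Ω.
Step 4 — Source phasor: V = 120∠12.7° V = 117.1 + j26.38 V.
Step 5 — Current: I = V / Z = -8.76e-05 + j0.0003888 A = 0.0003986∠102.7° A.
Step 6 — Complex power: S = V·I* = 3.464e-06 - j0.04783 VA.
Step 7 — Real power: P = Re(S) = 3.464e-06 W.
Step 8 — Reactive power: Q = Im(S) = -0.04783 VAR.
Step 9 — Apparent power: |S| = 0.04783 VA.
Step 10 — Power factor: PF = P/|S| = 7.241e-05 (leading).

(a) P = 3.464e-06 W  (b) Q = -0.04783 VAR  (c) S = 0.04783 VA  (d) PF = 7.241e-05 (leading)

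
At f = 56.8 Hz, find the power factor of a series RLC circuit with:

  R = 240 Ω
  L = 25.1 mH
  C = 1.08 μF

Step 1 — Angular frequency: ω = 2π·f = 2π·56.8 = 356.9 rad/s.
Step 2 — Component impedances:
  R: Z = R = 240 Ω
  L: Z = jωL = j·356.9·0.0251 = 0 + j8.958 Ω
  C: Z = 1/(jωC) = -j/(ω·C) = 0 - j2594 Ω
Step 3 — Series combination: Z_total = R + L + C = 240 - j2586 Ω = 2597∠-84.7° Ω.
Step 4 — Power factor: PF = cos(φ) = Re(Z)/|Z| = 240/2596.6 = 0.09243.
Step 5 — Type: Im(Z) = -2586 ⇒ leading (phase φ = -84.7°).

PF = 0.09243 (leading, φ = -84.7°)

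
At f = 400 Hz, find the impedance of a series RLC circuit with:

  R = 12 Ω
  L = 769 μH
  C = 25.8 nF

Step 1 — Angular frequency: ω = 2π·f = 2π·400 = 2513 rad/s.
Step 2 — Component impedances:
  R: Z = R = 12 Ω
  L: Z = jωL = j·2513·0.000769 = 0 + j1.933 Ω
  C: Z = 1/(jωC) = -j/(ω·C) = 0 - j1.542e+04 Ω
Step 3 — Series combination: Z_total = R + L + C = 12 - j1.542e+04 Ω = 1.542e+04∠-90.0° Ω.

Z = 12 - j1.542e+04 Ω = 1.542e+04∠-90.0° Ω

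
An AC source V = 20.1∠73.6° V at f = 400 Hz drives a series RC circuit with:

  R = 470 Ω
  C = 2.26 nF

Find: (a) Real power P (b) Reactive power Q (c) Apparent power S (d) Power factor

Step 1 — Angular frequency: ω = 2π·f = 2π·400 = 2513 rad/s.
Step 2 — Component impedances:
  R: Z = R = 470 Ω
  C: Z = 1/(jωC) = -j/(ω·C) = 0 - j1.761e+05 Ω
Step 3 — Series combination: Z_total = R + C = 470 - j1.761e+05 Ω = 1.761e+05∠-89.8° Ω.
Step 4 — Source phasor: V = 20.1∠73.6° V = 5.675 + j19.28 V.
Step 5 — Current: I = V / Z = -0.0001094 + j3.253e-05 A = 0.0001142∠163.4° A.
Step 6 — Complex power: S = V·I* = 6.126e-06 - j0.002295 VA.
Step 7 — Real power: P = Re(S) = 6.126e-06 W.
Step 8 — Reactive power: Q = Im(S) = -0.002295 VAR.
Step 9 — Apparent power: |S| = 0.002295 VA.
Step 10 — Power factor: PF = P/|S| = 0.00267 (leading).

(a) P = 6.126e-06 W  (b) Q = -0.002295 VAR  (c) S = 0.002295 VA  (d) PF = 0.00267 (leading)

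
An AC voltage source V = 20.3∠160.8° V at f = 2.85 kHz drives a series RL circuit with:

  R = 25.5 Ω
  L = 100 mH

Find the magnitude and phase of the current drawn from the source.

Step 1 — Angular frequency: ω = 2π·f = 2π·2850 = 1.791e+04 rad/s.
Step 2 — Component impedances:
  R: Z = R = 25.5 Ω
  L: Z = jωL = j·1.791e+04·0.1 = 0 + j1791 Ω
Step 3 — Series combination: Z_total = R + L = 25.5 + j1791 Ω = 1791∠89.2° Ω.
Step 4 — Source phasor: V = 20.3∠160.8° V = -19.17 + j6.676 V.
Step 5 — Ohm's law: I = V / Z_total = (-19.17 + j6.676) / (25.5 + j1791) = 0.003575 + j0.01076 A.
Step 6 — Convert to polar: |I| = 0.01134 A, ∠I = 71.6°.

I = 0.01134∠71.6° A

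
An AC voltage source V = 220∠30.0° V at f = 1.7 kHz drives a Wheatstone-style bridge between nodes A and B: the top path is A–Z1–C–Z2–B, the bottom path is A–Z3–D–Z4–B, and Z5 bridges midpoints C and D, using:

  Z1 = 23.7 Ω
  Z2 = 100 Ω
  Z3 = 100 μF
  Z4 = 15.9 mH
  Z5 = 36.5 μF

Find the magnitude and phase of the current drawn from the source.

Step 1 — Angular frequency: ω = 2π·f = 2π·1700 = 1.068e+04 rad/s.
Step 2 — Component impedances:
  Z1: Z = R = 23.7 Ω
  Z2: Z = R = 100 Ω
  Z3: Z = 1/(jωC) = -j/(ω·C) = 0 - j0.9362 Ω
  Z4: Z = jωL = j·1.068e+04·0.0159 = 0 + j169.8 Ω
  Z5: Z = 1/(jωC) = -j/(ω·C) = 0 - j2.565 Ω
Step 3 — Bridge requires nodal analysis (the Z5 bridge couples midpoints C and D, so the two paths cannot be reduced to a simple series/parallel combination). Setting node B to ground and injecting 1 A at node A, the 3-node admittance system at A, C, D solves to V_A = Z_AB = 76.19 + j42.18 Ω = 87.08∠29.0° Ω.
Step 4 — Source phasor: V = 220∠30.0° V = 190.5 + j110 V.
Step 5 — Ohm's law: I = V / Z_total = (190.5 + j110) / (76.19 + j42.18) = 2.526 + j0.04553 A.
Step 6 — Convert to polar: |I| = 2.526 A, ∠I = 1.0°.

I = 2.526∠1.0° A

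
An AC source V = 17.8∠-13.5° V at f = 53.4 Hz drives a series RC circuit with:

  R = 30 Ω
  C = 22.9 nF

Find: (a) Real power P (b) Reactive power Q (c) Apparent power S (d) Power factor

Step 1 — Angular frequency: ω = 2π·f = 2π·53.4 = 335.5 rad/s.
Step 2 — Component impedances:
  R: Z = R = 30 Ω
  C: Z = 1/(jωC) = -j/(ω·C) = 0 - j1.301e+05 Ω
Step 3 — Series combination: Z_total = R + C = 30 - j1.301e+05 Ω = 1.301e+05∠-90.0° Ω.
Step 4 — Source phasor: V = 17.8∠-13.5° V = 17.31 - j4.155 V.
Step 5 — Current: I = V / Z = 3.196e-05 + j0.000133 A = 0.0001368∠76.5° A.
Step 6 — Complex power: S = V·I* = 5.611e-07 - j0.002434 VA.
Step 7 — Real power: P = Re(S) = 5.611e-07 W.
Step 8 — Reactive power: Q = Im(S) = -0.002434 VAR.
Step 9 — Apparent power: |S| = 0.002434 VA.
Step 10 — Power factor: PF = P/|S| = 0.0002305 (leading).

(a) P = 5.611e-07 W  (b) Q = -0.002434 VAR  (c) S = 0.002434 VA  (d) PF = 0.0002305 (leading)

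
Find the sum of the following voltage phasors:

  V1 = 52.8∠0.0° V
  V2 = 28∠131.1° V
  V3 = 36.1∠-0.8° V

Step 1 — Convert each phasor to rectangular form:
  V1 = 52.8·(cos(0.0°) + j·sin(0.0°)) = 52.8 V
  V2 = 28·(cos(131.1°) + j·sin(131.1°)) = -18.41 + j21.1 V
  V3 = 36.1·(cos(-0.8°) + j·sin(-0.8°)) = 36.1 - j0.504 V
Step 2 — Sum components: V_total = 70.49 + j20.6 V.
Step 3 — Convert to polar: |V_total| = 73.44 V, ∠V_total = 16.3°.

V_total = 73.44∠16.3° V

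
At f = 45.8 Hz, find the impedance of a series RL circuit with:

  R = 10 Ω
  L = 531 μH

Step 1 — Angular frequency: ω = 2π·f = 2π·45.8 = 287.8 rad/s.
Step 2 — Component impedances:
  R: Z = R = 10 Ω
  L: Z = jωL = j·287.8·0.000531 = 0 + j0.1528 Ω
Step 3 — Series combination: Z_total = R + L = 10 + j0.1528 Ω = 10∠0.9° Ω.

Z = 10 + j0.1528 Ω = 10∠0.9° Ω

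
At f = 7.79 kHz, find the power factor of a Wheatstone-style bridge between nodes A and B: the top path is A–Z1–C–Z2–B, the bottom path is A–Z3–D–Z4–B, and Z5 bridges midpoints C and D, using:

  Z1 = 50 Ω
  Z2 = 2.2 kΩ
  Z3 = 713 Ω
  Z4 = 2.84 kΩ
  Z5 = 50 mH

Step 1 — Angular frequency: ω = 2π·f = 2π·7790 = 4.895e+04 rad/s.
Step 2 — Component impedances:
  Z1: Z = R = 50 Ω
  Z2: Z = R = 2200 Ω
  Z3: Z = R = 713 Ω
  Z4: Z = R = 2840 Ω
  Z5: Z = jωL = j·4.895e+04·0.05 = 0 + j2447 Ω
Step 3 — Bridge requires nodal analysis (the Z5 bridge couples midpoints C and D, so the two paths cannot be reduced to a simple series/parallel combination). Setting node B to ground and injecting 1 A at node A, the 3-node admittance system at A, C, D solves to V_A = Z_AB = 1371 + j23.01 Ω = 1372∠1.0° Ω.
Step 4 — Power factor: PF = cos(φ) = Re(Z)/|Z| = 1371.4/1371.6 = 0.9999.
Step 5 — Type: Im(Z) = 23.01 ⇒ lagging (phase φ = 1.0°).

PF = 0.9999 (lagging, φ = 1.0°)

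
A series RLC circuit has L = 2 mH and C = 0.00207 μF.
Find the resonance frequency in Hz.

Step 1 — Resonance condition Im(Z)=0 gives ω₀ = 1/√(LC).
Step 2 — ω₀ = 1/√(0.002·2.07e-09) = 4.915e+05 rad/s.
Step 3 — f₀ = ω₀/(2π) = 7.822e+04 Hz.

f₀ = 7.822e+04 Hz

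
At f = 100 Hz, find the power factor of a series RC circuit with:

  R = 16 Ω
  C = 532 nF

Step 1 — Angular frequency: ω = 2π·f = 2π·100 = 628.3 rad/s.
Step 2 — Component impedances:
  R: Z = R = 16 Ω
  C: Z = 1/(jωC) = -j/(ω·C) = 0 - j2992 Ω
Step 3 — Series combination: Z_total = R + C = 16 - j2992 Ω = 2992∠-89.7° Ω.
Step 4 — Power factor: PF = cos(φ) = Re(Z)/|Z| = 16/2992 = 0.005348.
Step 5 — Type: Im(Z) = -2992 ⇒ leading (phase φ = -89.7°).

PF = 0.005348 (leading, φ = -89.7°)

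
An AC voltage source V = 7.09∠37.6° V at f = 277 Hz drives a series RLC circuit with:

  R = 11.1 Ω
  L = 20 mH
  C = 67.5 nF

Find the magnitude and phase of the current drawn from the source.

Step 1 — Angular frequency: ω = 2π·f = 2π·277 = 1740 rad/s.
Step 2 — Component impedances:
  R: Z = R = 11.1 Ω
  L: Z = jωL = j·1740·0.02 = 0 + j34.81 Ω
  C: Z = 1/(jωC) = -j/(ω·C) = 0 - j8512 Ω
Step 3 — Series combination: Z_total = R + L + C = 11.1 - j8477 Ω = 8477∠-89.9° Ω.
Step 4 — Source phasor: V = 7.09∠37.6° V = 5.617 + j4.326 V.
Step 5 — Ohm's law: I = V / Z_total = (5.617 + j4.326) / (11.1 - j8477) = -0.0005094 + j0.0006633 A.
Step 6 — Convert to polar: |I| = 0.0008364 A, ∠I = 127.5°.

I = 0.0008364∠127.5° A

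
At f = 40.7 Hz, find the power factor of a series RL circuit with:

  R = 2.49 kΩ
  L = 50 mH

Step 1 — Angular frequency: ω = 2π·f = 2π·40.7 = 255.7 rad/s.
Step 2 — Component impedances:
  R: Z = R = 2490 Ω
  L: Z = jωL = j·255.7·0.05 = 0 + j12.79 Ω
Step 3 — Series combination: Z_total = R + L = 2490 + j12.79 Ω = 2490∠0.3° Ω.
Step 4 — Power factor: PF = cos(φ) = Re(Z)/|Z| = 2490/2490 = 1.
Step 5 — Type: Im(Z) = 12.79 ⇒ lagging (phase φ = 0.3°).

PF = 1 (lagging, φ = 0.3°)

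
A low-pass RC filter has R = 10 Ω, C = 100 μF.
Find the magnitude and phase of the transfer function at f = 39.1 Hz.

Step 1 — Angular frequency: ω = 2π·39.1 = 245.7 rad/s.
Step 2 — Transfer function: H(jω) = 1/(1 + jωRC).
Step 3 — Denominator: 1 + jωRC = 1 + j·245.7·10·0.0001 = 1 + j0.2457.
Step 4 — H = 0.9431 - j0.2317.
Step 5 — Magnitude: |H| = 0.9711 (-0.3 dB); phase: φ = -13.8°.

|H| = 0.9711 (-0.3 dB), φ = -13.8°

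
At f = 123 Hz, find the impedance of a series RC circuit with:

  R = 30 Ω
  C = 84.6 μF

Step 1 — Angular frequency: ω = 2π·f = 2π·123 = 772.8 rad/s.
Step 2 — Component impedances:
  R: Z = R = 30 Ω
  C: Z = 1/(jωC) = -j/(ω·C) = 0 - j15.29 Ω
Step 3 — Series combination: Z_total = R + C = 30 - j15.29 Ω = 33.67∠-27.0° Ω.

Z = 30 - j15.29 Ω = 33.67∠-27.0° Ω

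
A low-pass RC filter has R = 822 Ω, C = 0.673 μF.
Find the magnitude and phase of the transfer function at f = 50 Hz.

Step 1 — Angular frequency: ω = 2π·50 = 314.2 rad/s.
Step 2 — Transfer function: H(jω) = 1/(1 + jωRC).
Step 3 — Denominator: 1 + jωRC = 1 + j·314.2·822·6.73e-07 = 1 + j0.1738.
Step 4 — H = 0.9707 - j0.1687.
Step 5 — Magnitude: |H| = 0.9852 (-0.1 dB); phase: φ = -9.9°.

|H| = 0.9852 (-0.1 dB), φ = -9.9°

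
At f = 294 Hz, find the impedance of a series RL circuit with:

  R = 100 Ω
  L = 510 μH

Step 1 — Angular frequency: ω = 2π·f = 2π·294 = 1847 rad/s.
Step 2 — Component impedances:
  R: Z = R = 100 Ω
  L: Z = jωL = j·1847·0.00051 = 0 + j0.9421 Ω
Step 3 — Series combination: Z_total = R + L = 100 + j0.9421 Ω = 100∠0.5° Ω.

Z = 100 + j0.9421 Ω = 100∠0.5° Ω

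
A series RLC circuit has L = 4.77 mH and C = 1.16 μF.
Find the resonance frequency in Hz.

Step 1 — Resonance condition Im(Z)=0 gives ω₀ = 1/√(LC).
Step 2 — ω₀ = 1/√(0.00477·1.16e-06) = 1.344e+04 rad/s.
Step 3 — f₀ = ω₀/(2π) = 2140 Hz.

f₀ = 2140 Hz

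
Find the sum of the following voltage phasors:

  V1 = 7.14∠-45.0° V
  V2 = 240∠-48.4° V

Step 1 — Convert each phasor to rectangular form:
  V1 = 7.14·(cos(-45.0°) + j·sin(-45.0°)) = 5.049 - j5.049 V
  V2 = 240·(cos(-48.4°) + j·sin(-48.4°)) = 159.3 - j179.5 V
Step 2 — Sum components: V_total = 164.4 - j184.5 V.
Step 3 — Convert to polar: |V_total| = 247.1 V, ∠V_total = -48.3°.

V_total = 247.1∠-48.3° V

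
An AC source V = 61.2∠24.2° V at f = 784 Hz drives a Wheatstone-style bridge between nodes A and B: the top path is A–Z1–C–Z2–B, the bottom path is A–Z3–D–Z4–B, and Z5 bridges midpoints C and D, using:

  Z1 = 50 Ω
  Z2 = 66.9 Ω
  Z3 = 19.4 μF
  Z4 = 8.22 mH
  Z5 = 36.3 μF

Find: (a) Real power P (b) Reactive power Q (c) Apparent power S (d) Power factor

Step 1 — Angular frequency: ω = 2π·f = 2π·784 = 4926 rad/s.
Step 2 — Component impedances:
  Z1: Z = R = 50 Ω
  Z2: Z = R = 66.9 Ω
  Z3: Z = 1/(jωC) = -j/(ω·C) = 0 - j10.46 Ω
  Z4: Z = jωL = j·4926·0.00822 = 0 + j40.49 Ω
  Z5: Z = 1/(jωC) = -j/(ω·C) = 0 - j5.592 Ω
Step 3 — Bridge requires nodal analysis (the Z5 bridge couples midpoints C and D, so the two paths cannot be reduced to a simple series/parallel combination). Setting node B to ground and injecting 1 A at node A, the 3-node admittance system at A, C, D solves to V_A = Z_AB = 21.3 + j21.89 Ω = 30.54∠45.8° Ω.
Step 4 — Source phasor: V = 61.2∠24.2° V = 55.82 + j25.09 V.
Step 5 — Current: I = V / Z = 1.864 - j0.7371 A = 2.004∠-21.6° A.
Step 6 — Complex power: S = V·I* = 85.54 + j87.9 VA.
Step 7 — Real power: P = Re(S) = 85.54 W.
Step 8 — Reactive power: Q = Im(S) = 87.9 VAR.
Step 9 — Apparent power: |S| = 122.6 VA.
Step 10 — Power factor: PF = P/|S| = 0.6974 (lagging).

(a) P = 85.54 W  (b) Q = 87.9 VAR  (c) S = 122.6 VA  (d) PF = 0.6974 (lagging)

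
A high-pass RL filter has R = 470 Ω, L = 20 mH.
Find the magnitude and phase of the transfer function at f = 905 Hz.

Step 1 — Angular frequency: ω = 2π·905 = 5686 rad/s.
Step 2 — Transfer function: H(jω) = jωL/(R + jωL).
Step 3 — Numerator jωL = j·113.7; denominator R + jωL = 470 + j113.7.
Step 4 — H = 0.05531 + j0.2286.
Step 5 — Magnitude: |H| = 0.2352 (-12.6 dB); phase: φ = 76.4°.

|H| = 0.2352 (-12.6 dB), φ = 76.4°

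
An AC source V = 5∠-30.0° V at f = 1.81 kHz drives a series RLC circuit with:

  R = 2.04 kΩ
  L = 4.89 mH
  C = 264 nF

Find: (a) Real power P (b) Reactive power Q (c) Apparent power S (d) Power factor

Step 1 — Angular frequency: ω = 2π·f = 2π·1810 = 1.137e+04 rad/s.
Step 2 — Component impedances:
  R: Z = R = 2040 Ω
  L: Z = jωL = j·1.137e+04·0.00489 = 0 + j55.61 Ω
  C: Z = 1/(jωC) = -j/(ω·C) = 0 - j333.1 Ω
Step 3 — Series combination: Z_total = R + L + C = 2040 - j277.5 Ω = 2059∠-7.7° Ω.
Step 4 — Source phasor: V = 5∠-30.0° V = 4.33 - j2.5 V.
Step 5 — Current: I = V / Z = 0.002248 - j0.0009198 A = 0.002429∠-22.3° A.
Step 6 — Complex power: S = V·I* = 0.01203 - j0.001637 VA.
Step 7 — Real power: P = Re(S) = 0.01203 W.
Step 8 — Reactive power: Q = Im(S) = -0.001637 VAR.
Step 9 — Apparent power: |S| = 0.01214 VA.
Step 10 — Power factor: PF = P/|S| = 0.9909 (leading).

(a) P = 0.01203 W  (b) Q = -0.001637 VAR  (c) S = 0.01214 VA  (d) PF = 0.9909 (leading)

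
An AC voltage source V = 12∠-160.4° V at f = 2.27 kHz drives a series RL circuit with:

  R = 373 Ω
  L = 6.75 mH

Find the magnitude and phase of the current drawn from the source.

Step 1 — Angular frequency: ω = 2π·f = 2π·2270 = 1.426e+04 rad/s.
Step 2 — Component impedances:
  R: Z = R = 373 Ω
  L: Z = jωL = j·1.426e+04·0.00675 = 0 + j96.27 Ω
Step 3 — Series combination: Z_total = R + L = 373 + j96.27 Ω = 385.2∠14.5° Ω.
Step 4 — Source phasor: V = 12∠-160.4° V = -11.3 - j4.025 V.
Step 5 — Ohm's law: I = V / Z_total = (-11.3 - j4.025) / (373 + j96.27) = -0.03103 - j0.002784 A.
Step 6 — Convert to polar: |I| = 0.03115 A, ∠I = -174.9°.

I = 0.03115∠-174.9° A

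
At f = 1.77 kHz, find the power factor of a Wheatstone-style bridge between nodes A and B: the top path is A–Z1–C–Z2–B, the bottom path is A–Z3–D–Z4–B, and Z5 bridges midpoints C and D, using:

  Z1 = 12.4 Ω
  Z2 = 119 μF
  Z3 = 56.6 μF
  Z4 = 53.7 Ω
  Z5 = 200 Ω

Step 1 — Angular frequency: ω = 2π·f = 2π·1770 = 1.112e+04 rad/s.
Step 2 — Component impedances:
  Z1: Z = R = 12.4 Ω
  Z2: Z = 1/(jωC) = -j/(ω·C) = 0 - j0.7556 Ω
  Z3: Z = 1/(jωC) = -j/(ω·C) = 0 - j1.589 Ω
  Z4: Z = R = 53.7 Ω
  Z5: Z = R = 200 Ω
Step 3 — Bridge requires nodal analysis (the Z5 bridge couples midpoints C and D, so the two paths cannot be reduced to a simple series/parallel combination). Setting node B to ground and injecting 1 A at node A, the 3-node admittance system at A, C, D solves to V_A = Z_AB = 9.593 - j0.5913 Ω = 9.611∠-3.5° Ω.
Step 4 — Power factor: PF = cos(φ) = Re(Z)/|Z| = 9.593/9.611 = 0.9981.
Step 5 — Type: Im(Z) = -0.5913 ⇒ leading (phase φ = -3.5°).

PF = 0.9981 (leading, φ = -3.5°)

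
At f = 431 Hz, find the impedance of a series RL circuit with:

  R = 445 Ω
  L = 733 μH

Step 1 — Angular frequency: ω = 2π·f = 2π·431 = 2708 rad/s.
Step 2 — Component impedances:
  R: Z = R = 445 Ω
  L: Z = jωL = j·2708·0.000733 = 0 + j1.985 Ω
Step 3 — Series combination: Z_total = R + L = 445 + j1.985 Ω = 445∠0.3° Ω.

Z = 445 + j1.985 Ω = 445∠0.3° Ω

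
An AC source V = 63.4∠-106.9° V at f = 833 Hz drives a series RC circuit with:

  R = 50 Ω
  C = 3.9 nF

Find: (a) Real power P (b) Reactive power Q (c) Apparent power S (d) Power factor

Step 1 — Angular frequency: ω = 2π·f = 2π·833 = 5234 rad/s.
Step 2 — Component impedances:
  R: Z = R = 50 Ω
  C: Z = 1/(jωC) = -j/(ω·C) = 0 - j4.899e+04 Ω
Step 3 — Series combination: Z_total = R + C = 50 - j4.899e+04 Ω = 4.899e+04∠-89.9° Ω.
Step 4 — Source phasor: V = 63.4∠-106.9° V = -18.43 - j60.66 V.
Step 5 — Current: I = V / Z = 0.001238 - j0.0003775 A = 0.001294∠-17.0° A.
Step 6 — Complex power: S = V·I* = 8.374e-05 - j0.08205 VA.
Step 7 — Real power: P = Re(S) = 8.374e-05 W.
Step 8 — Reactive power: Q = Im(S) = -0.08205 VAR.
Step 9 — Apparent power: |S| = 0.08205 VA.
Step 10 — Power factor: PF = P/|S| = 0.001021 (leading).

(a) P = 8.374e-05 W  (b) Q = -0.08205 VAR  (c) S = 0.08205 VA  (d) PF = 0.001021 (leading)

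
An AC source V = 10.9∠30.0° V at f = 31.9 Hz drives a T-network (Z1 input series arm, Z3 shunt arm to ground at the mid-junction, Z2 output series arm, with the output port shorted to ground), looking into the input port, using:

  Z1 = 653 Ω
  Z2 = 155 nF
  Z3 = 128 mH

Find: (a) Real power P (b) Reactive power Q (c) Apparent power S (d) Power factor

Step 1 — Angular frequency: ω = 2π·f = 2π·31.9 = 200.4 rad/s.
Step 2 — Component impedances:
  Z1: Z = R = 653 Ω
  Z2: Z = 1/(jωC) = -j/(ω·C) = 0 - j3.219e+04 Ω
  Z3: Z = jωL = j·200.4·0.128 = 0 + j25.66 Ω
Step 3 — With the output port shorted to ground, the output series arm Z2 runs from the junction to ground; the shunt arm Z3 also runs from the junction to ground. They appear in parallel: Z3 || Z2 = 0 + j25.68 Ω.
Step 4 — Series with input arm Z1: Z_in = Z1 + (Z3 || Z2) = 653 + j25.68 Ω = 653.5∠2.3° Ω.
Step 5 — Source phasor: V = 10.9∠30.0° V = 9.44 + j5.45 V.
Step 6 — Current: I = V / Z = 0.01476 + j0.007766 A = 0.01668∠27.7° A.
Step 7 — Complex power: S = V·I* = 0.1817 + j0.007143 VA.
Step 8 — Real power: P = Re(S) = 0.1817 W.
Step 9 — Reactive power: Q = Im(S) = 0.007143 VAR.
Step 10 — Apparent power: |S| = 0.1818 VA.
Step 11 — Power factor: PF = P/|S| = 0.9992 (lagging).

(a) P = 0.1817 W  (b) Q = 0.007143 VAR  (c) S = 0.1818 VA  (d) PF = 0.9992 (lagging)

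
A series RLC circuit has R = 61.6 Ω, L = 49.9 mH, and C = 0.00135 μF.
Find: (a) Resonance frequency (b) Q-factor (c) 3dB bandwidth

Step 1 — Resonance: ω₀ = 1/√(LC) = 1/√(0.0499·1.35e-09) = 1.218e+05 rad/s.
Step 2 — f₀ = ω₀/(2π) = 1.939e+04 Hz.
Step 3 — Series Q: Q = ω₀L/R = 1.218e+05·0.0499/61.6 = 98.7.
Step 4 — Bandwidth: Δω = ω₀/Q = 1234 rad/s; BW = Δω/(2π) = 196.5 Hz.

(a) f₀ = 1.939e+04 Hz  (b) Q = 98.7  (c) BW = 196.5 Hz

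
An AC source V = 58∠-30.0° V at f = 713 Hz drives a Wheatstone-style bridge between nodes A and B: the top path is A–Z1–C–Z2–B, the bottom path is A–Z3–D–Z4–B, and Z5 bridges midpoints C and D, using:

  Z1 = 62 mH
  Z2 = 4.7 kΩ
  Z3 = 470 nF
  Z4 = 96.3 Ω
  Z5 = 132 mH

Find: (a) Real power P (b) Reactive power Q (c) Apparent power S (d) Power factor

Step 1 — Angular frequency: ω = 2π·f = 2π·713 = 4480 rad/s.
Step 2 — Component impedances:
  Z1: Z = jωL = j·4480·0.062 = 0 + j277.8 Ω
  Z2: Z = R = 4700 Ω
  Z3: Z = 1/(jωC) = -j/(ω·C) = 0 - j474.9 Ω
  Z4: Z = R = 96.3 Ω
  Z5: Z = jωL = j·4480·0.132 = 0 + j591.3 Ω
Step 3 — Bridge requires nodal analysis (the Z5 bridge couples midpoints C and D, so the two paths cannot be reduced to a simple series/parallel combination). Setting node B to ground and injecting 1 A at node A, the 3-node admittance system at A, C, D solves to V_A = Z_AB = 198.1 - j1012 Ω = 1031∠-78.9° Ω.
Step 4 — Source phasor: V = 58∠-30.0° V = 50.23 - j29 V.
Step 5 — Current: I = V / Z = 0.03694 + j0.04239 A = 0.05623∠48.9° A.
Step 6 — Complex power: S = V·I* = 0.6262 - j3.201 VA.
Step 7 — Real power: P = Re(S) = 0.6262 W.
Step 8 — Reactive power: Q = Im(S) = -3.201 VAR.
Step 9 — Apparent power: |S| = 3.261 VA.
Step 10 — Power factor: PF = P/|S| = 0.192 (leading).

(a) P = 0.6262 W  (b) Q = -3.201 VAR  (c) S = 3.261 VA  (d) PF = 0.192 (leading)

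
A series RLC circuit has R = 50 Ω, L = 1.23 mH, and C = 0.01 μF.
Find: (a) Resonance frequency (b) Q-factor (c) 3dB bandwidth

Step 1 — Resonance: ω₀ = 1/√(LC) = 1/√(0.00123·1e-08) = 2.851e+05 rad/s.
Step 2 — f₀ = ω₀/(2π) = 4.538e+04 Hz.
Step 3 — Series Q: Q = ω₀L/R = 2.851e+05·0.00123/50 = 7.014.
Step 4 — Bandwidth: Δω = ω₀/Q = 4.065e+04 rad/s; BW = Δω/(2π) = 6470 Hz.

(a) f₀ = 4.538e+04 Hz  (b) Q = 7.014  (c) BW = 6470 Hz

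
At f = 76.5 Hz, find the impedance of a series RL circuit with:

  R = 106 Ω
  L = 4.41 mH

Step 1 — Angular frequency: ω = 2π·f = 2π·76.5 = 480.7 rad/s.
Step 2 — Component impedances:
  R: Z = R = 106 Ω
  L: Z = jωL = j·480.7·0.00441 = 0 + j2.12 Ω
Step 3 — Series combination: Z_total = R + L = 106 + j2.12 Ω = 106∠1.1° Ω.

Z = 106 + j2.12 Ω = 106∠1.1° Ω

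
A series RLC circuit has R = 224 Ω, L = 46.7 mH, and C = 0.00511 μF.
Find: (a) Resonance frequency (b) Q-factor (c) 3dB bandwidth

Step 1 — Resonance: ω₀ = 1/√(LC) = 1/√(0.0467·5.11e-09) = 6.473e+04 rad/s.
Step 2 — f₀ = ω₀/(2π) = 1.03e+04 Hz.
Step 3 — Series Q: Q = ω₀L/R = 6.473e+04·0.0467/224 = 13.5.
Step 4 — Bandwidth: Δω = ω₀/Q = 4797 rad/s; BW = Δω/(2π) = 763.4 Hz.

(a) f₀ = 1.03e+04 Hz  (b) Q = 13.5  (c) BW = 763.4 Hz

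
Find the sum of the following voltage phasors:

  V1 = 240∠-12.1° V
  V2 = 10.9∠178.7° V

Step 1 — Convert each phasor to rectangular form:
  V1 = 240·(cos(-12.1°) + j·sin(-12.1°)) = 234.7 - j50.31 V
  V2 = 10.9·(cos(178.7°) + j·sin(178.7°)) = -10.9 + j0.2473 V
Step 2 — Sum components: V_total = 223.8 - j50.06 V.
Step 3 — Convert to polar: |V_total| = 229.3 V, ∠V_total = -12.6°.

V_total = 229.3∠-12.6° V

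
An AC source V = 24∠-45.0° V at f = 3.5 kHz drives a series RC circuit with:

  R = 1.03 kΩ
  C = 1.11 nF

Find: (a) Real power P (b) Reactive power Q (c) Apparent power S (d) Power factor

Step 1 — Angular frequency: ω = 2π·f = 2π·3500 = 2.199e+04 rad/s.
Step 2 — Component impedances:
  R: Z = R = 1030 Ω
  C: Z = 1/(jωC) = -j/(ω·C) = 0 - j4.097e+04 Ω
Step 3 — Series combination: Z_total = R + C = 1030 - j4.097e+04 Ω = 4.098e+04∠-88.6° Ω.
Step 4 — Source phasor: V = 24∠-45.0° V = 16.97 - j16.97 V.
Step 5 — Current: I = V / Z = 0.0004244 + j0.0004036 A = 0.0005857∠43.6° A.
Step 6 — Complex power: S = V·I* = 0.0003533 - j0.01405 VA.
Step 7 — Real power: P = Re(S) = 0.0003533 W.
Step 8 — Reactive power: Q = Im(S) = -0.01405 VAR.
Step 9 — Apparent power: |S| = 0.01406 VA.
Step 10 — Power factor: PF = P/|S| = 0.02513 (leading).

(a) P = 0.0003533 W  (b) Q = -0.01405 VAR  (c) S = 0.01406 VA  (d) PF = 0.02513 (leading)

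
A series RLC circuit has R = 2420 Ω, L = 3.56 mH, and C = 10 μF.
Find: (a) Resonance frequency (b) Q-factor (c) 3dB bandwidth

Step 1 — Resonance condition Im(Z)=0 gives ω₀ = 1/√(LC).
Step 2 — ω₀ = 1/√(0.00356·1e-05) = 5300 rad/s.
Step 3 — f₀ = ω₀/(2π) = 843.5 Hz.
Step 4 — Series Q: Q = ω₀L/R = 5300·0.00356/2420 = 0.007797.
Step 5 — 3dB bandwidth: Δω = ω₀/Q = 6.798e+05 rad/s; BW = Δω/(2π) = 1.082e+05 Hz.

(a) f₀ = 843.5 Hz  (b) Q = 0.007797  (c) BW = 1.082e+05 Hz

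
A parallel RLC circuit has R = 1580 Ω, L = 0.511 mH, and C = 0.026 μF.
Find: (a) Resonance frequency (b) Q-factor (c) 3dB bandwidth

Step 1 — Resonance: ω₀ = 1/√(LC) = 1/√(0.000511·2.6e-08) = 2.743e+05 rad/s.
Step 2 — f₀ = ω₀/(2π) = 4.366e+04 Hz.
Step 3 — Parallel Q: Q = R/(ω₀L) = 1580/(2.743e+05·0.000511) = 11.27.
Step 4 — Bandwidth: Δω = ω₀/Q = 2.434e+04 rad/s; BW = Δω/(2π) = 3874 Hz.

(a) f₀ = 4.366e+04 Hz  (b) Q = 11.27  (c) BW = 3874 Hz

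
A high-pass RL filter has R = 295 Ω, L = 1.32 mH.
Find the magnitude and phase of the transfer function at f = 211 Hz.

Step 1 — Angular frequency: ω = 2π·211 = 1326 rad/s.
Step 2 — Transfer function: H(jω) = jωL/(R + jωL).
Step 3 — Numerator jωL = j·1.75; denominator R + jωL = 295 + j1.75.
Step 4 — H = 3.519e-05 + j0.005932.
Step 5 — Magnitude: |H| = 0.005932 (-44.5 dB); phase: φ = 89.7°.

|H| = 0.005932 (-44.5 dB), φ = 89.7°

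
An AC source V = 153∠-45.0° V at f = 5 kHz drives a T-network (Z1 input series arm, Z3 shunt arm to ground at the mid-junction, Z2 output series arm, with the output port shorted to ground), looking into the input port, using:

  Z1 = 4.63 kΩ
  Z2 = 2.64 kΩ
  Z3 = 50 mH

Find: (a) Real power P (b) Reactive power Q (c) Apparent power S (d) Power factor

Step 1 — Angular frequency: ω = 2π·f = 2π·5000 = 3.142e+04 rad/s.
Step 2 — Component impedances:
  Z1: Z = R = 4630 Ω
  Z2: Z = R = 2640 Ω
  Z3: Z = jωL = j·3.142e+04·0.05 = 0 + j1571 Ω
Step 3 — With the output port shorted to ground, the output series arm Z2 runs from the junction to ground; the shunt arm Z3 also runs from the junction to ground. They appear in parallel: Z3 || Z2 = 690.3 + j1160 Ω.
Step 4 — Series with input arm Z1: Z_in = Z1 + (Z3 || Z2) = 5320 + j1160 Ω = 5445∠12.3° Ω.
Step 5 — Source phasor: V = 153∠-45.0° V = 108.2 - j108.2 V.
Step 6 — Current: I = V / Z = 0.01518 - j0.02364 A = 0.0281∠-57.3° A.
Step 7 — Complex power: S = V·I* = 4.2 + j0.9159 VA.
Step 8 — Real power: P = Re(S) = 4.2 W.
Step 9 — Reactive power: Q = Im(S) = 0.9159 VAR.
Step 10 — Apparent power: |S| = 4.299 VA.
Step 11 — Power factor: PF = P/|S| = 0.977 (lagging).

(a) P = 4.2 W  (b) Q = 0.9159 VAR  (c) S = 4.299 VA  (d) PF = 0.977 (lagging)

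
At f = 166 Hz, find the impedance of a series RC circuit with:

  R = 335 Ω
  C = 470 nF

Step 1 — Angular frequency: ω = 2π·f = 2π·166 = 1043 rad/s.
Step 2 — Component impedances:
  R: Z = R = 335 Ω
  C: Z = 1/(jωC) = -j/(ω·C) = 0 - j2040 Ω
Step 3 — Series combination: Z_total = R + C = 335 - j2040 Ω = 2067∠-80.7° Ω.

Z = 335 - j2040 Ω = 2067∠-80.7° Ω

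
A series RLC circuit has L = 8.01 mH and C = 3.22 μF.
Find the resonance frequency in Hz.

Step 1 — Resonance condition Im(Z)=0 gives ω₀ = 1/√(LC).
Step 2 — ω₀ = 1/√(0.00801·3.22e-06) = 6227 rad/s.
Step 3 — f₀ = ω₀/(2π) = 991 Hz.

f₀ = 991 Hz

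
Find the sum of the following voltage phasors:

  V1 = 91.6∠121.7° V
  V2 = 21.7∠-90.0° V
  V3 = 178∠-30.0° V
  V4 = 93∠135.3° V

Step 1 — Convert each phasor to rectangular form:
  V1 = 91.6·(cos(121.7°) + j·sin(121.7°)) = -48.13 + j77.93 V
  V2 = 21.7·(cos(-90.0°) + j·sin(-90.0°)) = 0 - j21.7 V
  V3 = 178·(cos(-30.0°) + j·sin(-30.0°)) = 154.2 - j89 V
  V4 = 93·(cos(135.3°) + j·sin(135.3°)) = -66.1 + j65.42 V
Step 2 — Sum components: V_total = 39.91 + j32.65 V.
Step 3 — Convert to polar: |V_total| = 51.57 V, ∠V_total = 39.3°.

V_total = 51.57∠39.3° V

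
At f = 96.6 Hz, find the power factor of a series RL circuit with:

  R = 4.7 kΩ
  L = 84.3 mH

Step 1 — Angular frequency: ω = 2π·f = 2π·96.6 = 607 rad/s.
Step 2 — Component impedances:
  R: Z = R = 4700 Ω
  L: Z = jωL = j·607·0.0843 = 0 + j51.17 Ω
Step 3 — Series combination: Z_total = R + L = 4700 + j51.17 Ω = 4700∠0.6° Ω.
Step 4 — Power factor: PF = cos(φ) = Re(Z)/|Z| = 4700/4700.3 = 0.9999.
Step 5 — Type: Im(Z) = 51.17 ⇒ lagging (phase φ = 0.6°).

PF = 0.9999 (lagging, φ = 0.6°)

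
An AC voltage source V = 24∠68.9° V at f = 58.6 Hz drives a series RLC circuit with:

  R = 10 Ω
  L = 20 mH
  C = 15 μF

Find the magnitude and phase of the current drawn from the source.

Step 1 — Angular frequency: ω = 2π·f = 2π·58.6 = 368.2 rad/s.
Step 2 — Component impedances:
  R: Z = R = 10 Ω
  L: Z = jωL = j·368.2·0.02 = 0 + j7.364 Ω
  C: Z = 1/(jωC) = -j/(ω·C) = 0 - j181.1 Ω
Step 3 — Series combination: Z_total = R + L + C = 10 - j173.7 Ω = 174∠-86.7° Ω.
Step 4 — Source phasor: V = 24∠68.9° V = 8.64 + j22.39 V.
Step 5 — Ohm's law: I = V / Z_total = (8.64 + j22.39) / (10 - j173.7) = -0.1256 + j0.05697 A.
Step 6 — Convert to polar: |I| = 0.1379 A, ∠I = 155.6°.

I = 0.1379∠155.6° A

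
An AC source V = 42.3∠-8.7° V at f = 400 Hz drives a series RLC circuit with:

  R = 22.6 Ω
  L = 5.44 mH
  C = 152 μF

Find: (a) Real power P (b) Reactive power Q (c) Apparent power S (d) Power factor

Step 1 — Angular frequency: ω = 2π·f = 2π·400 = 2513 rad/s.
Step 2 — Component impedances:
  R: Z = R = 22.6 Ω
  L: Z = jωL = j·2513·0.00544 = 0 + j13.67 Ω
  C: Z = 1/(jωC) = -j/(ω·C) = 0 - j2.618 Ω
Step 3 — Series combination: Z_total = R + L + C = 22.6 + j11.05 Ω = 25.16∠26.1° Ω.
Step 4 — Source phasor: V = 42.3∠-8.7° V = 41.81 - j6.398 V.
Step 5 — Current: I = V / Z = 1.381 - j0.9587 A = 1.681∠-34.8° A.
Step 6 — Complex power: S = V·I* = 63.89 + j31.25 VA.
Step 7 — Real power: P = Re(S) = 63.89 W.
Step 8 — Reactive power: Q = Im(S) = 31.25 VAR.
Step 9 — Apparent power: |S| = 71.12 VA.
Step 10 — Power factor: PF = P/|S| = 0.8983 (lagging).

(a) P = 63.89 W  (b) Q = 31.25 VAR  (c) S = 71.12 VA  (d) PF = 0.8983 (lagging)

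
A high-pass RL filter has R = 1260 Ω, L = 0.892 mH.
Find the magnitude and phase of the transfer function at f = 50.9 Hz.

Step 1 — Angular frequency: ω = 2π·50.9 = 319.8 rad/s.
Step 2 — Transfer function: H(jω) = jωL/(R + jωL).
Step 3 — Numerator jωL = j·0.2853; denominator R + jωL = 1260 + j0.2853.
Step 4 — H = 5.126e-08 + j0.0002264.
Step 5 — Magnitude: |H| = 0.0002264 (-72.9 dB); phase: φ = 90.0°.

|H| = 0.0002264 (-72.9 dB), φ = 90.0°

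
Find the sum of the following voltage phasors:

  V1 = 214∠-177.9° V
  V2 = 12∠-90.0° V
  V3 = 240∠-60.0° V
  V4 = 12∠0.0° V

Step 1 — Convert each phasor to rectangular form:
  V1 = 214·(cos(-177.9°) + j·sin(-177.9°)) = -213.9 - j7.842 V
  V2 = 12·(cos(-90.0°) + j·sin(-90.0°)) = 0 - j12 V
  V3 = 240·(cos(-60.0°) + j·sin(-60.0°)) = 120 - j207.8 V
  V4 = 12·(cos(0.0°) + j·sin(0.0°)) = 12 V
Step 2 — Sum components: V_total = -81.86 - j227.7 V.
Step 3 — Convert to polar: |V_total| = 242 V, ∠V_total = -109.8°.

V_total = 242∠-109.8° V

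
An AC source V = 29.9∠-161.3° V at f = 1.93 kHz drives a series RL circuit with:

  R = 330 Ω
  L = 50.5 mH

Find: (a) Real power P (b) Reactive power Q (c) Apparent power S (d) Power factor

Step 1 — Angular frequency: ω = 2π·f = 2π·1930 = 1.213e+04 rad/s.
Step 2 — Component impedances:
  R: Z = R = 330 Ω
  L: Z = jωL = j·1.213e+04·0.0505 = 0 + j612.4 Ω
Step 3 — Series combination: Z_total = R + L = 330 + j612.4 Ω = 695.6∠61.7° Ω.
Step 4 — Source phasor: V = 29.9∠-161.3° V = -28.32 - j9.586 V.
Step 5 — Current: I = V / Z = -0.03144 + j0.0293 A = 0.04298∠137.0° A.
Step 6 — Complex power: S = V·I* = 0.6097 + j1.131 VA.
Step 7 — Real power: P = Re(S) = 0.6097 W.
Step 8 — Reactive power: Q = Im(S) = 1.131 VAR.
Step 9 — Apparent power: |S| = 1.285 VA.
Step 10 — Power factor: PF = P/|S| = 0.4744 (lagging).

(a) P = 0.6097 W  (b) Q = 1.131 VAR  (c) S = 1.285 VA  (d) PF = 0.4744 (lagging)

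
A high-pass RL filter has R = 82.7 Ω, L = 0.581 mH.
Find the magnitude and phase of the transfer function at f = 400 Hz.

Step 1 — Angular frequency: ω = 2π·400 = 2513 rad/s.
Step 2 — Transfer function: H(jω) = jωL/(R + jωL).
Step 3 — Numerator jωL = j·1.46; denominator R + jωL = 82.7 + j1.46.
Step 4 — H = 0.0003117 + j0.01765.
Step 5 — Magnitude: |H| = 0.01765 (-35.1 dB); phase: φ = 89.0°.

|H| = 0.01765 (-35.1 dB), φ = 89.0°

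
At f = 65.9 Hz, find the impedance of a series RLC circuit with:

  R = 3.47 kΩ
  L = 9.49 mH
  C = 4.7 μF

Step 1 — Angular frequency: ω = 2π·f = 2π·65.9 = 414.1 rad/s.
Step 2 — Component impedances:
  R: Z = R = 3470 Ω
  L: Z = jωL = j·414.1·0.00949 = 0 + j3.929 Ω
  C: Z = 1/(jωC) = -j/(ω·C) = 0 - j513.9 Ω
Step 3 — Series combination: Z_total = R + L + C = 3470 - j509.9 Ω = 3507∠-8.4° Ω.

Z = 3470 - j509.9 Ω = 3507∠-8.4° Ω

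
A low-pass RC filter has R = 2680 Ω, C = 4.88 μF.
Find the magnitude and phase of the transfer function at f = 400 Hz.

Step 1 — Angular frequency: ω = 2π·400 = 2513 rad/s.
Step 2 — Transfer function: H(jω) = 1/(1 + jωRC).
Step 3 — Denominator: 1 + jωRC = 1 + j·2513·2680·4.88e-06 = 1 + j32.87.
Step 4 — H = 0.0009247 - j0.0304.
Step 5 — Magnitude: |H| = 0.03041 (-30.3 dB); phase: φ = -88.3°.

|H| = 0.03041 (-30.3 dB), φ = -88.3°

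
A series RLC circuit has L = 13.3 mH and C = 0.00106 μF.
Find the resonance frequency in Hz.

Step 1 — Resonance condition Im(Z)=0 gives ω₀ = 1/√(LC).
Step 2 — ω₀ = 1/√(0.0133·1.06e-09) = 2.663e+05 rad/s.
Step 3 — f₀ = ω₀/(2π) = 4.239e+04 Hz.

f₀ = 4.239e+04 Hz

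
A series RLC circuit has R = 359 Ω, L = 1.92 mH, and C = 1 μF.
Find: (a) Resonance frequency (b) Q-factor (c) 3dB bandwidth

Step 1 — Resonance: ω₀ = 1/√(LC) = 1/√(0.00192·1e-06) = 2.282e+04 rad/s.
Step 2 — f₀ = ω₀/(2π) = 3632 Hz.
Step 3 — Series Q: Q = ω₀L/R = 2.282e+04·0.00192/359 = 0.1221.
Step 4 — Bandwidth: Δω = ω₀/Q = 1.87e+05 rad/s; BW = Δω/(2π) = 2.976e+04 Hz.

(a) f₀ = 3632 Hz  (b) Q = 0.1221  (c) BW = 2.976e+04 Hz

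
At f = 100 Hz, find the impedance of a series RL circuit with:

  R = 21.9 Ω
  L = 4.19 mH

Step 1 — Angular frequency: ω = 2π·f = 2π·100 = 628.3 rad/s.
Step 2 — Component impedances:
  R: Z = R = 21.9 Ω
  L: Z = jωL = j·628.3·0.00419 = 0 + j2.633 Ω
Step 3 — Series combination: Z_total = R + L = 21.9 + j2.633 Ω = 22.06∠6.9° Ω.

Z = 21.9 + j2.633 Ω = 22.06∠6.9° Ω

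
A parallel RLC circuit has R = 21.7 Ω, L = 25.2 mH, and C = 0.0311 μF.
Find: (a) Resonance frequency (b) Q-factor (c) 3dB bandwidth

Step 1 — Resonance: ω₀ = 1/√(LC) = 1/√(0.0252·3.11e-08) = 3.572e+04 rad/s.
Step 2 — f₀ = ω₀/(2π) = 5685 Hz.
Step 3 — Parallel Q: Q = R/(ω₀L) = 21.7/(3.572e+04·0.0252) = 0.02411.
Step 4 — Bandwidth: Δω = ω₀/Q = 1.482e+06 rad/s; BW = Δω/(2π) = 2.358e+05 Hz.

(a) f₀ = 5685 Hz  (b) Q = 0.02411  (c) BW = 2.358e+05 Hz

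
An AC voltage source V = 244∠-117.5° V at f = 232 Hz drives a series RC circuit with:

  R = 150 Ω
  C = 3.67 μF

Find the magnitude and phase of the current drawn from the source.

Step 1 — Angular frequency: ω = 2π·f = 2π·232 = 1458 rad/s.
Step 2 — Component impedances:
  R: Z = R = 150 Ω
  C: Z = 1/(jωC) = -j/(ω·C) = 0 - j186.9 Ω
Step 3 — Series combination: Z_total = R + C = 150 - j186.9 Ω = 239.7∠-51.3° Ω.
Step 4 — Source phasor: V = 244∠-117.5° V = -112.7 - j216.4 V.
Step 5 — Ohm's law: I = V / Z_total = (-112.7 - j216.4) / (150 - j186.9) = 0.4101 - j0.9318 A.
Step 6 — Convert to polar: |I| = 1.018 A, ∠I = -66.2°.

I = 1.018∠-66.2° A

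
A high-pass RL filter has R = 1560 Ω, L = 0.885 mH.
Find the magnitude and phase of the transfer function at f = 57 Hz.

Step 1 — Angular frequency: ω = 2π·57 = 358.1 rad/s.
Step 2 — Transfer function: H(jω) = jωL/(R + jωL).
Step 3 — Numerator jωL = j·0.317; denominator R + jωL = 1560 + j0.317.
Step 4 — H = 4.128e-08 + j0.0002032.
Step 5 — Magnitude: |H| = 0.0002032 (-73.8 dB); phase: φ = 90.0°.

|H| = 0.0002032 (-73.8 dB), φ = 90.0°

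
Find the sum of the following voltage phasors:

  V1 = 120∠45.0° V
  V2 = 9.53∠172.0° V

Step 1 — Convert each phasor to rectangular form:
  V1 = 120·(cos(45.0°) + j·sin(45.0°)) = 84.85 + j84.85 V
  V2 = 9.53·(cos(172.0°) + j·sin(172.0°)) = -9.437 + j1.326 V
Step 2 — Sum components: V_total = 75.42 + j86.18 V.
Step 3 — Convert to polar: |V_total| = 114.5 V, ∠V_total = 48.8°.

V_total = 114.5∠48.8° V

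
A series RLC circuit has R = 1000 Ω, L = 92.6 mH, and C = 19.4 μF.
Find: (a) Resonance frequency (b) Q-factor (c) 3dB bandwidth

Step 1 — Resonance: ω₀ = 1/√(LC) = 1/√(0.0926·1.94e-05) = 746.1 rad/s.
Step 2 — f₀ = ω₀/(2π) = 118.7 Hz.
Step 3 — Series Q: Q = ω₀L/R = 746.1·0.0926/1000 = 0.06909.
Step 4 — Bandwidth: Δω = ω₀/Q = 1.08e+04 rad/s; BW = Δω/(2π) = 1719 Hz.

(a) f₀ = 118.7 Hz  (b) Q = 0.06909  (c) BW = 1719 Hz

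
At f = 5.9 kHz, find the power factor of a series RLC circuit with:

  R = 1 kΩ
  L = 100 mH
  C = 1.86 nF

Step 1 — Angular frequency: ω = 2π·f = 2π·5900 = 3.707e+04 rad/s.
Step 2 — Component impedances:
  R: Z = R = 1000 Ω
  L: Z = jωL = j·3.707e+04·0.1 = 0 + j3707 Ω
  C: Z = 1/(jωC) = -j/(ω·C) = 0 - j1.45e+04 Ω
Step 3 — Series combination: Z_total = R + L + C = 1000 - j1.08e+04 Ω = 1.084e+04∠-84.7° Ω.
Step 4 — Power factor: PF = cos(φ) = Re(Z)/|Z| = 1000/10842 = 0.09223.
Step 5 — Type: Im(Z) = -1.08e+04 ⇒ leading (phase φ = -84.7°).

PF = 0.09223 (leading, φ = -84.7°)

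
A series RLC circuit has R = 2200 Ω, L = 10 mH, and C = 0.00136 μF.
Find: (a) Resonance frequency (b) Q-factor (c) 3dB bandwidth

Step 1 — Resonance condition Im(Z)=0 gives ω₀ = 1/√(LC).
Step 2 — ω₀ = 1/√(0.01·1.36e-09) = 2.712e+05 rad/s.
Step 3 — f₀ = ω₀/(2π) = 4.316e+04 Hz.
Step 4 — Series Q: Q = ω₀L/R = 2.712e+05·0.01/2200 = 1.233.
Step 5 — 3dB bandwidth: Δω = ω₀/Q = 2.2e+05 rad/s; BW = Δω/(2π) = 3.501e+04 Hz.

(a) f₀ = 4.316e+04 Hz  (b) Q = 1.233  (c) BW = 3.501e+04 Hz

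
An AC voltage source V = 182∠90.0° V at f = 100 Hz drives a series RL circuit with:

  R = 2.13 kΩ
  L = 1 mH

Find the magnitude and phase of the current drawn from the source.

Step 1 — Angular frequency: ω = 2π·f = 2π·100 = 628.3 rad/s.
Step 2 — Component impedances:
  R: Z = R = 2130 Ω
  L: Z = jωL = j·628.3·0.001 = 0 + j0.6283 Ω
Step 3 — Series combination: Z_total = R + L = 2130 + j0.6283 Ω = 2130∠0.0° Ω.
Step 4 — Source phasor: V = 182∠90.0° V = 0 + j182 V.
Step 5 — Ohm's law: I = V / Z_total = (0 + j182) / (2130 + j0.6283) = 2.521e-05 + j0.08545 A.
Step 6 — Convert to polar: |I| = 0.08545 A, ∠I = 90.0°.

I = 0.08545∠90.0° A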